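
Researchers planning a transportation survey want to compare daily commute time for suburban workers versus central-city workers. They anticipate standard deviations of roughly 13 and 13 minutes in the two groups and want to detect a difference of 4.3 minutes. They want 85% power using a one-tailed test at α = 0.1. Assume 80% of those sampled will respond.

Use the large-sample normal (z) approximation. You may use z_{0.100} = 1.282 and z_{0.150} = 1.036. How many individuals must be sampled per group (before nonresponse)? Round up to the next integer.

n = (z_α + z_β)² · (σ₁² + σ₂²) / δ²
  = (1.282 + 1.036)² · (13² + 13² = 338) / 4.3²
  = 5.3731 · 338 / 18.49
  = 98.22
Adjust for 80% response: 98.22 / 0.80 = 122.78.
Round up → n = 123 per group.

n = 123 per group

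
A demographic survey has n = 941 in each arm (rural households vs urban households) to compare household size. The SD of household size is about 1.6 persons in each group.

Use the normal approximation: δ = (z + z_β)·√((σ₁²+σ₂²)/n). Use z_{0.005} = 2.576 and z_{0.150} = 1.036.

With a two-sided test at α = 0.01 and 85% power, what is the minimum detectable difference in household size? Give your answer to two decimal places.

δ = (z_{α/2} + z_β) · √((σ₁²+σ₂²)/n)
  = (2.576 + 1.036) · √(5.12/941)
  = 3.612 · √0.00544
  = 3.612 · 0.0738
  = 0.2664

Minimum detectable difference ≈ 0.27 persons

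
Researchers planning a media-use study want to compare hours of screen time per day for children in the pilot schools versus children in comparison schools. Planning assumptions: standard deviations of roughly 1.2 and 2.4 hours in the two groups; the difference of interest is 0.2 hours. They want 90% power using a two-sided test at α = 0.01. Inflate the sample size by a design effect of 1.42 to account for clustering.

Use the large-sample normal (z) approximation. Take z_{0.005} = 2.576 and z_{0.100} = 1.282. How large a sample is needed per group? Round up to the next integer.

n = 3805 per group

n = (z_{α/2} + z_β)² · (σ₁² + σ₂²) / δ²
  = (2.576 + 1.282)² · (1.2² + 2.4² = 7.2) / 0.2²
  = 14.8842 · 7.2 / 0.04
  = 2679.15
Design effect: 1.42 × 2679.15 = 3804.39.
Round up → n = 3805 per group.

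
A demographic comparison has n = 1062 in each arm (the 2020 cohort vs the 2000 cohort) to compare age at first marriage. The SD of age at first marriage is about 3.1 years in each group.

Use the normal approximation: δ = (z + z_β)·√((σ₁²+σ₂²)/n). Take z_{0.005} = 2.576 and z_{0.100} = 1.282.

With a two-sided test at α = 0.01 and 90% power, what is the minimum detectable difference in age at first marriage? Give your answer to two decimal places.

Minimum detectable difference ≈ 0.52 years

δ = (z_{α/2} + z_β) · √((σ₁²+σ₂²)/n)
  = (2.576 + 1.282) · √(19.22/1062)
  = 3.858 · √0.0181
  = 3.858 · 0.1345
  = 0.5190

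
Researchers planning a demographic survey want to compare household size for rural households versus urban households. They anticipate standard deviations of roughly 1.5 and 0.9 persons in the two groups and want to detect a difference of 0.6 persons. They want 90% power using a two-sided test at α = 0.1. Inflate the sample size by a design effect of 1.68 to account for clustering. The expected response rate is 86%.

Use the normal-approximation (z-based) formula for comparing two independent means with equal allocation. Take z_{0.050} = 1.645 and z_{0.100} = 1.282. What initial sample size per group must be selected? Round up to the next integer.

n = (z_{α/2} + z_β)² · (σ₁² + σ₂²) / δ²
  = (1.645 + 1.282)² · (1.5² + 0.9² = 3.06) / 0.6²
  = 8.5673 · 3.06 / 0.36
  = 72.82
Design effect: 1.68 × 72.82 = 122.34.
Adjust for 86% response: 122.34 / 0.86 = 142.26.
Round up → n = 143 per group.

n = 143 per group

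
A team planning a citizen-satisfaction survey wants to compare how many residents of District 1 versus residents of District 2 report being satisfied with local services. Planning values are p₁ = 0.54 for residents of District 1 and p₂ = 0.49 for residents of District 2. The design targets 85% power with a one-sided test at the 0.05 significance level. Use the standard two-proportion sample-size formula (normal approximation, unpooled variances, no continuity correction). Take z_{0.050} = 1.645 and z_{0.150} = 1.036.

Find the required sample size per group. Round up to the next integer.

n = (z_α + z_β)² · [p₁(1−p₁) + p₂(1−p₂)] / (p₁ − p₂)²
  = (1.645 + 1.036)² · (0.54·0.46 + 0.49·0.51) / (0.05)²
  = (2.681)² · (0.2484 + 0.2499) / 0.0025
  = 7.1878 · 0.4983 / 0.0025
  = 1432.66
Round up → n = 1433 per group.

n = 1433 per group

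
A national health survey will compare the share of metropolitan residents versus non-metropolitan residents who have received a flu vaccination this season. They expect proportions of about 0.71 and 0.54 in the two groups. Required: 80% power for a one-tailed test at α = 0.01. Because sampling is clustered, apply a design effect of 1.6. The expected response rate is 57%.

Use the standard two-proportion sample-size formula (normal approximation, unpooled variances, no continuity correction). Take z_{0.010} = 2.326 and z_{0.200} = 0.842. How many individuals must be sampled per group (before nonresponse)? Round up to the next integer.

n = (z_α + z_β)² · [p₁(1−p₁) + p₂(1−p₂)] / (p₁ − p₂)²
  = (2.326 + 0.842)² · (0.71·0.29 + 0.54·0.46) / (0.17)²
  = (3.168)² · (0.2059 + 0.2484) / 0.0289
  = 10.0362 · 0.4543 / 0.0289
  = 157.77
Design effect: 1.6 × 157.77 = 252.43.
Adjust for 57% response: 252.43 / 0.57 = 442.85.
Round up → n = 443 per group.

n = 443 per group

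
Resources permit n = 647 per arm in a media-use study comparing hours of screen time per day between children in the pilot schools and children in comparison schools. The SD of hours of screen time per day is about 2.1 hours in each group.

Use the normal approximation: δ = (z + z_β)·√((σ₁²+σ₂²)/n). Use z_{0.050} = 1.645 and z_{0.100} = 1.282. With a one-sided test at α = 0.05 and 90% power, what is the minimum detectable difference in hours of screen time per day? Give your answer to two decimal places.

Minimum detectable difference ≈ 0.34 hours

δ = (z_α + z_β) · √((σ₁²+σ₂²)/n)
  = (1.645 + 1.282) · √(8.82/647)
  = 2.927 · √0.01363
  = 2.927 · 0.1168
  = 0.3417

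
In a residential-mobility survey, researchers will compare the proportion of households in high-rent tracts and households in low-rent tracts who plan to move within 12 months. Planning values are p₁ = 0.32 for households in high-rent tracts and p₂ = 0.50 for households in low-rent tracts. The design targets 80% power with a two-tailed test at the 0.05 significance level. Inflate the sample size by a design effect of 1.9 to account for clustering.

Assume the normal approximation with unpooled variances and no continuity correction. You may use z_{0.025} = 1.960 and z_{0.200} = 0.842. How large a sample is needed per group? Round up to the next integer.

n = 216 per group

n = (z_{α/2} + z_β)² · [p₁(1−p₁) + p₂(1−p₂)] / (p₁ − p₂)²
  = (1.960 + 0.842)² · (0.32·0.68 + 0.50·0.50) / (-0.18)²
  = (2.802)² · (0.2176 + 0.2500) / 0.0324
  = 7.8512 · 0.4676 / 0.0324
  = 113.31
Design effect: 1.9 × 113.31 = 215.29.
Round up → n = 216 per group.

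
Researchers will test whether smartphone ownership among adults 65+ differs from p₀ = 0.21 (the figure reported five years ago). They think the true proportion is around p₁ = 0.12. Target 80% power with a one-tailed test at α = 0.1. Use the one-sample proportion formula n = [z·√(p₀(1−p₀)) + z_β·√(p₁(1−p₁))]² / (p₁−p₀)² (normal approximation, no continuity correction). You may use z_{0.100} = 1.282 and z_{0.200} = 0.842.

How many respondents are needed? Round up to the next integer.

n = 79

n = [z_α·√(p₀q₀) + z_β·√(p₁q₁)]² / (p₁ − p₀)²
  = [1.282·√(0.21·0.79) + 0.842·√(0.12·0.88)]² / (-0.09)²
  = [1.282·0.4073 + 0.842·0.3250]² / 0.0081
  = [0.7958]² / 0.0081
  = 78.18
Round up → n = 79.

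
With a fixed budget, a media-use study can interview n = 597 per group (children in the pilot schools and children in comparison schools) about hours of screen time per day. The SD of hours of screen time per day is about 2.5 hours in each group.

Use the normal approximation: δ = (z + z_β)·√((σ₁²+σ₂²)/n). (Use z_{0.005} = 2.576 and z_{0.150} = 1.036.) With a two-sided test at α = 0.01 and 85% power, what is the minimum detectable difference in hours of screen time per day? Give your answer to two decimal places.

δ = (z_{α/2} + z_β) · √((σ₁²+σ₂²)/n)
  = (2.576 + 1.036) · √(12.5/597)
  = 3.612 · √0.02094
  = 3.612 · 0.1447
  = 0.5227

Minimum detectable difference ≈ 0.52 hours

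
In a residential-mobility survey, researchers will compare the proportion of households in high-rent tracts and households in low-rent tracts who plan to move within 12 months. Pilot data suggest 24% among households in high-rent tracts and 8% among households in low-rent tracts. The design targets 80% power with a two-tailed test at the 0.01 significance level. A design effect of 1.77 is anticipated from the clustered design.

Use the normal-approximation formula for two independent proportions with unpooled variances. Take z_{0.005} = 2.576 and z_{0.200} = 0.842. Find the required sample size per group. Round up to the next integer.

n = 207 per group

n = (z_{α/2} + z_β)² · [p₁(1−p₁) + p₂(1−p₂)] / (p₁ − p₂)²
  = (2.576 + 0.842)² · (0.24·0.76 + 0.08·0.92) / (0.16)²
  = (3.418)² · (0.1824 + 0.0736) / 0.0256
  = 11.6827 · 0.2560 / 0.0256
  = 116.83
Design effect: 1.77 × 116.83 = 206.78.
Round up → n = 207 per group.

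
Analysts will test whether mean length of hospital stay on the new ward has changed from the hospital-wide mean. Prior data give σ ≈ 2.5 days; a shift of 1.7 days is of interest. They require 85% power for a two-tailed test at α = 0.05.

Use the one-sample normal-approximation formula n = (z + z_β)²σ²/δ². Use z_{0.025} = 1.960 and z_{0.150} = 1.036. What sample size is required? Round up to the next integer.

n = (z_{α/2} + z_β)² · σ² / δ²
  = (1.960 + 1.036)² · 2.5² / 1.7²
  = 8.9760 · 6.25 / 2.89
  = 19.41
Round up → n = 20.

n = 20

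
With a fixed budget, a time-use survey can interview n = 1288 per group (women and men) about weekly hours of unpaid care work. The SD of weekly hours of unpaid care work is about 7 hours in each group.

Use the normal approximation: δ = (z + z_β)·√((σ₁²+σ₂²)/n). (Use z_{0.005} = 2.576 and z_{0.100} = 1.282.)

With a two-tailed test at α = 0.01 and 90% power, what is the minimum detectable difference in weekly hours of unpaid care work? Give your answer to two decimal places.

δ = (z_{α/2} + z_β) · √((σ₁²+σ₂²)/n)
  = (2.576 + 1.282) · √(98/1288)
  = 3.858 · √0.07609
  = 3.858 · 0.2758
  = 1.0642

Minimum detectable difference ≈ 1.06 hours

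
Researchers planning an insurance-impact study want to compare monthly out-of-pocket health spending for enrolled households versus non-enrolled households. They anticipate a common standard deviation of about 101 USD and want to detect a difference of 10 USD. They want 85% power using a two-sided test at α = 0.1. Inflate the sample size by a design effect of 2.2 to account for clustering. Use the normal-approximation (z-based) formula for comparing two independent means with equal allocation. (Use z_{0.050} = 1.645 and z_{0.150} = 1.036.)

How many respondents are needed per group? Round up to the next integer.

n = (z_{α/2} + z_β)² · (σ₁² + σ₂²) / δ²
  = (1.645 + 1.036)² · (2·101² = 20402) / 10²
  = 7.1878 · 20402 / 100
  = 1466.45
Design effect: 2.2 × 1466.45 = 3226.18.
Round up → n = 3227 per group.

n = 3227 per group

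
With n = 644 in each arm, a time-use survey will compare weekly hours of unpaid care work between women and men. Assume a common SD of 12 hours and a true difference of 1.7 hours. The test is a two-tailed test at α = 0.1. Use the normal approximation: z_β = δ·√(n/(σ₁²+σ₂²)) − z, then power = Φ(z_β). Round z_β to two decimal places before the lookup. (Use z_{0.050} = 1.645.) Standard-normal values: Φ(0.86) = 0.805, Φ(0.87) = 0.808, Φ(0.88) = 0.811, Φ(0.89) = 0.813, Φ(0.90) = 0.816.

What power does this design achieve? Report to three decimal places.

Power ≈ 0.816

z_β = δ·√(n/(σ₁²+σ₂²)) − z_{α/2}
    = 1.7 · √(644/288) − 1.645
    = 1.7 · 1.49536 − 1.645
    = 2.5421 − 1.645 = 0.8971 → 0.90
Power = Φ(0.90) = 0.816.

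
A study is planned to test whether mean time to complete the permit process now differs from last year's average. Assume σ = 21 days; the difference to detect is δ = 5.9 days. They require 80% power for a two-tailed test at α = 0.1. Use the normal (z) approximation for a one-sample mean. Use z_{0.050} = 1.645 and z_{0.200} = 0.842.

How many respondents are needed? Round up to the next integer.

n = (z_{α/2} + z_β)² · σ² / δ²
  = (1.645 + 0.842)² · 21² / 5.9²
  = 6.1852 · 441 / 34.81
  = 78.36
Round up → n = 79.

n = 79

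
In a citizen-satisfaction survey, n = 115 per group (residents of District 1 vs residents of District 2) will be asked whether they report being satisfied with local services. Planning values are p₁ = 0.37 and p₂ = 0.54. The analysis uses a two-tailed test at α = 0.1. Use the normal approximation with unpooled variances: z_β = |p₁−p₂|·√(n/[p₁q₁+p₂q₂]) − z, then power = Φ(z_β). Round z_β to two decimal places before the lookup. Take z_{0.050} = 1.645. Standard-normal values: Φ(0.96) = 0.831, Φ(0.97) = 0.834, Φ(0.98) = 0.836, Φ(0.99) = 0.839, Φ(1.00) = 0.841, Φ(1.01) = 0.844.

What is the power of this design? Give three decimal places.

Power ≈ 0.836

z_β = |p₁−p₂|·√(n/[p₁q₁+p₂q₂]) − z_{α/2}
    = 0.17 · √(115/0.4815) − 1.645
    = 0.17 · 15.4544 − 1.645
    = 2.6272 − 1.645 = 0.9822 → 0.98
Power = Φ(0.98) = 0.836.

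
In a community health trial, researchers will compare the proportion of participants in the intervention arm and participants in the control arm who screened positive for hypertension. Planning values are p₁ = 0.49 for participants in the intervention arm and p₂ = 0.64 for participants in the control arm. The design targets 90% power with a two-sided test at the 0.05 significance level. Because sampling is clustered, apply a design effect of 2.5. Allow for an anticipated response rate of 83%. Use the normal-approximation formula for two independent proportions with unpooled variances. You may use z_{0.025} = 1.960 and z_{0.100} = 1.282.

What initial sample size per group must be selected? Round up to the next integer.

n = 676 per group

n = (z_{α/2} + z_β)² · [p₁(1−p₁) + p₂(1−p₂)] / (p₁ − p₂)²
  = (1.960 + 1.282)² · (0.49·0.51 + 0.64·0.36) / (-0.15)²
  = (3.242)² · (0.2499 + 0.2304) / 0.0225
  = 10.5106 · 0.4803 / 0.0225
  = 224.37
Design effect: 2.5 × 224.37 = 560.91.
Adjust for 83% response: 560.91 / 0.83 = 675.80.
Round up → n = 676 per group.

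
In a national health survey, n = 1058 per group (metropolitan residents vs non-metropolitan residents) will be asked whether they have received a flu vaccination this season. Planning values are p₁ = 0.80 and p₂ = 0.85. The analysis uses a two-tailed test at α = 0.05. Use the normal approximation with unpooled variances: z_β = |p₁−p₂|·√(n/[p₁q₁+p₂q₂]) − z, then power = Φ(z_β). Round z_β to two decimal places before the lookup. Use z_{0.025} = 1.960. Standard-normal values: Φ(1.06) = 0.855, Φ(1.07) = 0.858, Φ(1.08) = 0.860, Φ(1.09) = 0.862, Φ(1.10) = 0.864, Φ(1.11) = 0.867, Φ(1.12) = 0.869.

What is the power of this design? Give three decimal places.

Power ≈ 0.858

z_β = |p₁−p₂|·√(n/[p₁q₁+p₂q₂]) − z_{α/2}
    = 0.05 · √(1058/0.2875) − 1.960
    = 0.05 · 60.6630 − 1.960
    = 3.0332 − 1.960 = 1.0732 → 1.07
Power = Φ(1.07) = 0.858.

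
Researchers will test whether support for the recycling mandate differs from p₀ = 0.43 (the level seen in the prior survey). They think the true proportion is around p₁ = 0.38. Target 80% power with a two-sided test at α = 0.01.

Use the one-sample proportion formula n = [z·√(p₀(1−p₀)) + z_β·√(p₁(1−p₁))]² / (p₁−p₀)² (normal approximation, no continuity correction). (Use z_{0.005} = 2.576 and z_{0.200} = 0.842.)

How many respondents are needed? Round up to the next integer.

n = 1135

n = [z_{α/2}·√(p₀q₀) + z_β·√(p₁q₁)]² / (p₁ − p₀)²
  = [2.576·√(0.43·0.57) + 0.842·√(0.38·0.62)]² / (-0.05)²
  = [2.576·0.4951 + 0.842·0.4854]² / 0.0025
  = [1.6840]² / 0.0025
  = 1134.36
Round up → n = 1135.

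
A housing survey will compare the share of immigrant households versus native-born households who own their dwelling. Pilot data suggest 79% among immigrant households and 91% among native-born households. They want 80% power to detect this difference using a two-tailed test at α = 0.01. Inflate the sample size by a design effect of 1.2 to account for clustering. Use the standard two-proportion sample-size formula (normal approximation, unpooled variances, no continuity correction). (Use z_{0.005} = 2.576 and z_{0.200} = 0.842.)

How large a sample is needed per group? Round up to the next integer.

n = 242 per group

n = (z_{α/2} + z_β)² · [p₁(1−p₁) + p₂(1−p₂)] / (p₁ − p₂)²
  = (2.576 + 0.842)² · (0.79·0.21 + 0.91·0.09) / (-0.12)²
  = (3.418)² · (0.1659 + 0.0819) / 0.0144
  = 11.6827 · 0.2478 / 0.0144
  = 201.04
Design effect: 1.2 × 201.04 = 241.25.
Round up → n = 242 per group.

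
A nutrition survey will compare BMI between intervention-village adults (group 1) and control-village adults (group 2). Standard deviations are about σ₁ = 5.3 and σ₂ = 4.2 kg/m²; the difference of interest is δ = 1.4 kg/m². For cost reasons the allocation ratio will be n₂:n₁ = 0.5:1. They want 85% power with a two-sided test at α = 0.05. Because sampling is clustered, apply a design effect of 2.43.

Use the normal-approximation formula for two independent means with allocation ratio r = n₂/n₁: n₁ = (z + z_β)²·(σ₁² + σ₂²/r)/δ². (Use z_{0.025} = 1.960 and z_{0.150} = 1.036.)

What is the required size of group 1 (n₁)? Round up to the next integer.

n₁ = (z_{α/2} + z_β)² · (σ₁² + σ₂²/r) / δ²
   = (1.960 + 1.036)² · (5.3² + 4.2²/0.5) / 1.4²
   = 8.9760 · (28.09 + 35.28) / 1.96
   = 8.9760 · 63.37 / 1.96
   = 290.21
Design effect: 2.43 × 290.21 = 705.21.
Round up → n₁ = 706; n₂ = r·n₁ = 0.5 × 706 = 353.

n₁ = 706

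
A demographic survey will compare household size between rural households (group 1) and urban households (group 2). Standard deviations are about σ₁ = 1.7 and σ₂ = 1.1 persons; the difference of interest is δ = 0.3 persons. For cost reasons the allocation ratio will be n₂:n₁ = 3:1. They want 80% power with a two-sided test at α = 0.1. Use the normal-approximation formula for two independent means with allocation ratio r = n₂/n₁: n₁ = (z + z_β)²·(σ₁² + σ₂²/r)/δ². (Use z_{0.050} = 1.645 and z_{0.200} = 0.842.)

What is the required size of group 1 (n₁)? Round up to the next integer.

n₁ = 227

n₁ = (z_{α/2} + z_β)² · (σ₁² + σ₂²/r) / δ²
   = (1.645 + 0.842)² · (1.7² + 1.1²/3) / 0.3²
   = 6.1852 · (2.89 + 0.40333) / 0.09
   = 6.1852 · 3.2933 / 0.09
   = 226.33
Round up → n₁ = 227; n₂ = r·n₁ = 3 × 227 = 681.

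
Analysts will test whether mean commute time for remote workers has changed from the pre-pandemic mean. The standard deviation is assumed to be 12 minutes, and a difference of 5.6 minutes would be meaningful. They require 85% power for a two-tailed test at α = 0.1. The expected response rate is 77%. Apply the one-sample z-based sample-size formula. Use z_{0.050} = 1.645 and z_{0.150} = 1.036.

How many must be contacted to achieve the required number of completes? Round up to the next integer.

n = 43

n = (z_{α/2} + z_β)² · σ² / δ²
  = (1.645 + 1.036)² · 12² / 5.6²
  = 7.1878 · 144 / 31.36
  = 33.01
Adjust for 77% response: 33.01 / 0.77 = 42.86.
Round up → n = 43.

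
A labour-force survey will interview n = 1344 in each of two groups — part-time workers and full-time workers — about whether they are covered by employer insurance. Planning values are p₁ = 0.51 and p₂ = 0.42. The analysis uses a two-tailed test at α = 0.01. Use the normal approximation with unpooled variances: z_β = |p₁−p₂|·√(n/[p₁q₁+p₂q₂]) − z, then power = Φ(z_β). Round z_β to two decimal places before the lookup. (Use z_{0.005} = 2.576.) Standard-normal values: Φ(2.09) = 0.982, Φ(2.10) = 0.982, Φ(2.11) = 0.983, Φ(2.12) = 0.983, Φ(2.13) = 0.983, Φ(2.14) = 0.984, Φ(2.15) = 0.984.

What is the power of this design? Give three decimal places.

Power ≈ 0.983

z_β = |p₁−p₂|·√(n/[p₁q₁+p₂q₂]) − z_{α/2}
    = 0.09 · √(1344/0.4935) − 2.576
    = 0.09 · 52.1862 − 2.576
    = 4.6968 − 2.576 = 2.1208 → 2.12
Power = Φ(2.12) = 0.983.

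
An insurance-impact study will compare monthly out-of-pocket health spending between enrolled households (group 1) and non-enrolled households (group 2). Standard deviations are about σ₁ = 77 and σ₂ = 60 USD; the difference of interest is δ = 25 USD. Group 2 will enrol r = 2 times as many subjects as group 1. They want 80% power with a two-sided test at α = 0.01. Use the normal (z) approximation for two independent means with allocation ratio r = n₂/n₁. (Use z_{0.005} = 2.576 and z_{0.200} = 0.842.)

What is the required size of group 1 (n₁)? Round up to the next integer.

n₁ = 145

n₁ = (z_{α/2} + z_β)² · (σ₁² + σ₂²/r) / δ²
   = (2.576 + 0.842)² · (77² + 60²/2) / 25²
   = 11.6827 · (5929 + 1800) / 625
   = 11.6827 · 7729 / 625
   = 144.47
Round up → n₁ = 145; n₂ = r·n₁ = 2 × 145 = 290.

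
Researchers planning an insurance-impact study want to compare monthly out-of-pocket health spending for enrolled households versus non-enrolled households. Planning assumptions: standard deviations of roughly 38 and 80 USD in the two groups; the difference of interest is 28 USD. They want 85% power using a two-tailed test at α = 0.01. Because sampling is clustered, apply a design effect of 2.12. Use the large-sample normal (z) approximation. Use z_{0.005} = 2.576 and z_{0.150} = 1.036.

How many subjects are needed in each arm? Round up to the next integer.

n = (z_{α/2} + z_β)² · (σ₁² + σ₂²) / δ²
  = (2.576 + 1.036)² · (38² + 80² = 7844) / 28²
  = 13.0465 · 7844 / 784
  = 130.53
Design effect: 2.12 × 130.53 = 276.73.
Round up → n = 277 per group.

n = 277 per group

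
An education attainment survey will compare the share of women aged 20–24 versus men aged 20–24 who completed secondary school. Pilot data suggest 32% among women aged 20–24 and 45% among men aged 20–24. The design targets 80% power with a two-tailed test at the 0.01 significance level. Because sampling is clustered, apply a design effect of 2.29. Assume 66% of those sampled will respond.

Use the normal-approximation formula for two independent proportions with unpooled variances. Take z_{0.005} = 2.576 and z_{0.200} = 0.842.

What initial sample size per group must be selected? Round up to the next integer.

n = (z_{α/2} + z_β)² · [p₁(1−p₁) + p₂(1−p₂)] / (p₁ − p₂)²
  = (2.576 + 0.842)² · (0.32·0.68 + 0.45·0.55) / (-0.13)²
  = (3.418)² · (0.2176 + 0.2475) / 0.0169
  = 11.6827 · 0.4651 / 0.0169
  = 321.52
Design effect: 2.29 × 321.52 = 736.27.
Adjust for 66% response: 736.27 / 0.66 = 1115.57.
Round up → n = 1116 per group.

n = 1116 per group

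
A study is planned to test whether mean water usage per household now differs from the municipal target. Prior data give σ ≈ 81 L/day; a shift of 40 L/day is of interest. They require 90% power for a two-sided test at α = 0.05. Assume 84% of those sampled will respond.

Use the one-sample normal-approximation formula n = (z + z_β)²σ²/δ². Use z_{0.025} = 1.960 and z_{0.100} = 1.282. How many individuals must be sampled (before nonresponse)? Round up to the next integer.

n = (z_{α/2} + z_β)² · σ² / δ²
  = (1.960 + 1.282)² · 81² / 40²
  = 10.5106 · 6561 / 1600
  = 43.10
Adjust for 84% response: 43.10 / 0.84 = 51.31.
Round up → n = 52.

n = 52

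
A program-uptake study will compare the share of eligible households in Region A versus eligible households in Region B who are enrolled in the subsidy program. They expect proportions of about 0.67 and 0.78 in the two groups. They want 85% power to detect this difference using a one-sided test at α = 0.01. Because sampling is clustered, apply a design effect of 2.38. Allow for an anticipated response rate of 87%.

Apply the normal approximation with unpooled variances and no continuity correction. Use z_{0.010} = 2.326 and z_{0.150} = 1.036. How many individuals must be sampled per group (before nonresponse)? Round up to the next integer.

n = 1004 per group

n = (z_α + z_β)² · [p₁(1−p₁) + p₂(1−p₂)] / (p₁ − p₂)²
  = (2.326 + 1.036)² · (0.67·0.33 + 0.78·0.22) / (-0.11)²
  = (3.362)² · (0.2211 + 0.1716) / 0.0121
  = 11.3030 · 0.3927 / 0.0121
  = 366.84
Design effect: 2.38 × 366.84 = 873.07.
Adjust for 87% response: 873.07 / 0.87 = 1003.53.
Round up → n = 1004 per group.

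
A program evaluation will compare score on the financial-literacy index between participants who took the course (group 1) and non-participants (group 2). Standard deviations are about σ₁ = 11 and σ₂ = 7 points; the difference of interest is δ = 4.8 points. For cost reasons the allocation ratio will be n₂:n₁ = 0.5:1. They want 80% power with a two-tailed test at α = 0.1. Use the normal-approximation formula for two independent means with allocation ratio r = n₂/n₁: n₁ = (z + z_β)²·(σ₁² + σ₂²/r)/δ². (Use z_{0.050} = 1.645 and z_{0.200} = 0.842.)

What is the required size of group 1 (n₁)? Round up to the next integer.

n₁ = 59

n₁ = (z_{α/2} + z_β)² · (σ₁² + σ₂²/r) / δ²
   = (1.645 + 0.842)² · (11² + 7²/0.5) / 4.8²
   = 6.1852 · (121 + 98) / 23.04
   = 6.1852 · 219 / 23.04
   = 58.79
Round up → n₁ = 59; n₂ = r·n₁ = 0.5 × 59 = 30.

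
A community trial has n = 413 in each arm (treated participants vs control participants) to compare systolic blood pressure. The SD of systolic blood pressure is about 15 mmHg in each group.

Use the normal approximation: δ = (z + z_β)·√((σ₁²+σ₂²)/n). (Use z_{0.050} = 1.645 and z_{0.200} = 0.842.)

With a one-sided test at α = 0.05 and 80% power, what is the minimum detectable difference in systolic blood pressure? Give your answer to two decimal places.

δ = (z_α + z_β) · √((σ₁²+σ₂²)/n)
  = (1.645 + 0.842) · √(450/413)
  = 2.487 · √1.0896
  = 2.487 · 1.0438
  = 2.5960

Minimum detectable difference ≈ 2.60 mmHg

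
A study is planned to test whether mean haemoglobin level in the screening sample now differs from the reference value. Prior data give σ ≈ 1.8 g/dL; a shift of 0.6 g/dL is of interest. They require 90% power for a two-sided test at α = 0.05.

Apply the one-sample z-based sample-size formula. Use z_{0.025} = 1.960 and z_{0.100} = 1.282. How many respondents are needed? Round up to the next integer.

n = (z_{α/2} + z_β)² · σ² / δ²
  = (1.960 + 1.282)² · 1.8² / 0.6²
  = 10.5106 · 3.24 / 0.36
  = 94.60
Round up → n = 95.

n = 95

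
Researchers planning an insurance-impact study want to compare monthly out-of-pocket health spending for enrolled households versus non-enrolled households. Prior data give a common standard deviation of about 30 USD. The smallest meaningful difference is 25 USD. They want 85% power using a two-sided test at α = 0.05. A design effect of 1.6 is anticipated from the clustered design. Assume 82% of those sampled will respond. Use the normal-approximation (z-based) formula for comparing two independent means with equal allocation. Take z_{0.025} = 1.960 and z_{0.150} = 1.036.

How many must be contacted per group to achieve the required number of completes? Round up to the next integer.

n = (z_{α/2} + z_β)² · (σ₁² + σ₂²) / δ²
  = (1.960 + 1.036)² · (2·30² = 1800) / 25²
  = 8.9760 · 1800 / 625
  = 25.85
Design effect: 1.6 × 25.85 = 41.36.
Adjust for 82% response: 41.36 / 0.82 = 50.44.
Round up → n = 51 per group.

n = 51 per group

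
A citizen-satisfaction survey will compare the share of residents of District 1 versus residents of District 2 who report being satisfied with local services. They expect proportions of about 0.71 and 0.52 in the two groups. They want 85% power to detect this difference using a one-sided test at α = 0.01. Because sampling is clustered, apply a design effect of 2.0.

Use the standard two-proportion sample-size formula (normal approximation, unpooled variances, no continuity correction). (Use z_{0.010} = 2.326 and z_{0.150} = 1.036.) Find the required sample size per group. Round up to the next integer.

n = 286 per group

n = (z_α + z_β)² · [p₁(1−p₁) + p₂(1−p₂)] / (p₁ − p₂)²
  = (2.326 + 1.036)² · (0.71·0.29 + 0.52·0.48) / (0.19)²
  = (3.362)² · (0.2059 + 0.2496) / 0.0361
  = 11.3030 · 0.4555 / 0.0361
  = 142.62
Design effect: 2.0 × 142.62 = 285.24.
Round up → n = 286 per group.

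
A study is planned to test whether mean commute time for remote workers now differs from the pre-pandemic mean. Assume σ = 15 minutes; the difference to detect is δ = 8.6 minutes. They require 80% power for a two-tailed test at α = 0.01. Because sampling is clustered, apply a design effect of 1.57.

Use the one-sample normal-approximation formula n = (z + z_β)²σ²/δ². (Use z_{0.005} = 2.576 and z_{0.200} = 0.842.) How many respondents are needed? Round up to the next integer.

n = 56

n = (z_{α/2} + z_β)² · σ² / δ²
  = (2.576 + 0.842)² · 15² / 8.6²
  = 11.6827 · 225 / 73.96
  = 35.54
Design effect: 1.57 × 35.54 = 55.80.
Round up → n = 56.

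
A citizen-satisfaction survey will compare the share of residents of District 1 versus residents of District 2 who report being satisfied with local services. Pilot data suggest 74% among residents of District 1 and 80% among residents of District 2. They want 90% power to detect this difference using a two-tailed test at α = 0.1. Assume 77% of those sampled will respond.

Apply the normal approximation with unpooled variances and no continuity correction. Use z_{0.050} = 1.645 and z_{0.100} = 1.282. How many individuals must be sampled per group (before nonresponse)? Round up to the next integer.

n = 1090 per group

n = (z_{α/2} + z_β)² · [p₁(1−p₁) + p₂(1−p₂)] / (p₁ − p₂)²
  = (1.645 + 1.282)² · (0.74·0.26 + 0.80·0.20) / (-0.06)²
  = (2.927)² · (0.1924 + 0.1600) / 0.0036
  = 8.5673 · 0.3524 / 0.0036
  = 838.65
Adjust for 77% response: 838.65 / 0.77 = 1089.15.
Round up → n = 1090 per group.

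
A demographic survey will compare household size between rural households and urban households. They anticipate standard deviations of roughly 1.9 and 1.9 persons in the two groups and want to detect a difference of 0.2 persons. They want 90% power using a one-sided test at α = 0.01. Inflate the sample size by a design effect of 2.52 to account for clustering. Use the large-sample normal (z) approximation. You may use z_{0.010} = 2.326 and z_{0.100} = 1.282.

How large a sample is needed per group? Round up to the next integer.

n = (z_α + z_β)² · (σ₁² + σ₂²) / δ²
  = (2.326 + 1.282)² · (1.9² + 1.9² = 7.22) / 0.2²
  = 13.0177 · 7.22 / 0.04
  = 2349.69
Design effect: 2.52 × 2349.69 = 5921.21.
Round up → n = 5922 per group.

n = 5922 per group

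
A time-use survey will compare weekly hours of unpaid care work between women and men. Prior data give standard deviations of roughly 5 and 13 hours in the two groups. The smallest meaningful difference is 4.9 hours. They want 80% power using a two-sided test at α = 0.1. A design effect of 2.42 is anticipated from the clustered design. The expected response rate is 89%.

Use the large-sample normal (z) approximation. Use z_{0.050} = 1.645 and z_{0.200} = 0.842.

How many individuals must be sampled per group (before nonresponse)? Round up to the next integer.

n = (z_{α/2} + z_β)² · (σ₁² + σ₂²) / δ²
  = (1.645 + 0.842)² · (5² + 13² = 194) / 4.9²
  = 6.1852 · 194 / 24.01
  = 49.98
Design effect: 2.42 × 49.98 = 120.94.
Adjust for 89% response: 120.94 / 0.89 = 135.89.
Round up → n = 136 per group.

n = 136 per group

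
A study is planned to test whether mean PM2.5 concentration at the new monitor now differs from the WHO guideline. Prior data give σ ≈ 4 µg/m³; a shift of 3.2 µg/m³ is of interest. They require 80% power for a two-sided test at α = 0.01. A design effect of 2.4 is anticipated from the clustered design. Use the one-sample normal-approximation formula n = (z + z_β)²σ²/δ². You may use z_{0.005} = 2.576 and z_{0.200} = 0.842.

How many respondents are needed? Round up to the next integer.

n = (z_{α/2} + z_β)² · σ² / δ²
  = (2.576 + 0.842)² · 4² / 3.2²
  = 11.6827 · 16 / 10.24
  = 18.25
Design effect: 2.4 × 18.25 = 43.81.
Round up → n = 44.

n = 44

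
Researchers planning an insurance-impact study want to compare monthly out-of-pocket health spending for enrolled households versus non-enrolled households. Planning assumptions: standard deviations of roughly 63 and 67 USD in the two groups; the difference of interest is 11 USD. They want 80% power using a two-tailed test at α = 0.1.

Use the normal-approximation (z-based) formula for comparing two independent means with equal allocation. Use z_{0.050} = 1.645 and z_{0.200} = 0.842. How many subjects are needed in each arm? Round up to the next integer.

n = 433 per group

n = (z_{α/2} + z_β)² · (σ₁² + σ₂²) / δ²
  = (1.645 + 0.842)² · (63² + 67² = 8458) / 11²
  = 6.1852 · 8458 / 121
  = 432.35
Round up → n = 433 per group.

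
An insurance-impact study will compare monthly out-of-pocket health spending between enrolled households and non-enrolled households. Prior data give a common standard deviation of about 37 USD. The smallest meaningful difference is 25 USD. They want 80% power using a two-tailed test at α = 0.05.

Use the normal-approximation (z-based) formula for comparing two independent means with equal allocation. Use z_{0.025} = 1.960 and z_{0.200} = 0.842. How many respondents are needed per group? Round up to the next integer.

n = 35 per group

n = (z_{α/2} + z_β)² · (σ₁² + σ₂²) / δ²
  = (1.960 + 0.842)² · (2·37² = 2738) / 25²
  = 7.8512 · 2738 / 625
  = 34.39
Round up → n = 35 per group.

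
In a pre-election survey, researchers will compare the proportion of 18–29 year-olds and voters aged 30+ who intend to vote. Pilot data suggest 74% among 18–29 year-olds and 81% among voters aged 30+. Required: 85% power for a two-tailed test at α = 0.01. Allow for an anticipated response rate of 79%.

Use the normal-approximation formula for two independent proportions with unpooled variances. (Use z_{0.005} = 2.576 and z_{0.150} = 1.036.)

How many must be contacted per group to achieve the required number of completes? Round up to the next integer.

n = 1168 per group

n = (z_{α/2} + z_β)² · [p₁(1−p₁) + p₂(1−p₂)] / (p₁ − p₂)²
  = (2.576 + 1.036)² · (0.74·0.26 + 0.81·0.19) / (-0.07)²
  = (3.612)² · (0.1924 + 0.1539) / 0.0049
  = 13.0465 · 0.3463 / 0.0049
  = 922.04
Adjust for 79% response: 922.04 / 0.79 = 1167.14.
Round up → n = 1168 per group.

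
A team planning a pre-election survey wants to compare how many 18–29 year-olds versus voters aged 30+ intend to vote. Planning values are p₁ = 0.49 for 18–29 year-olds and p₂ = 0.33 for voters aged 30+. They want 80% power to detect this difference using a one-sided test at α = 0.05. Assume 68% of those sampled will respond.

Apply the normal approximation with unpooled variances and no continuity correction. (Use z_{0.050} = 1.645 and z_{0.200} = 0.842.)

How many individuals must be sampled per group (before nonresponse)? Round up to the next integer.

n = (z_α + z_β)² · [p₁(1−p₁) + p₂(1−p₂)] / (p₁ − p₂)²
  = (1.645 + 0.842)² · (0.49·0.51 + 0.33·0.67) / (0.16)²
  = (2.487)² · (0.2499 + 0.2211) / 0.0256
  = 6.1852 · 0.4710 / 0.0256
  = 113.80
Adjust for 68% response: 113.80 / 0.68 = 167.35.
Round up → n = 168 per group.

n = 168 per group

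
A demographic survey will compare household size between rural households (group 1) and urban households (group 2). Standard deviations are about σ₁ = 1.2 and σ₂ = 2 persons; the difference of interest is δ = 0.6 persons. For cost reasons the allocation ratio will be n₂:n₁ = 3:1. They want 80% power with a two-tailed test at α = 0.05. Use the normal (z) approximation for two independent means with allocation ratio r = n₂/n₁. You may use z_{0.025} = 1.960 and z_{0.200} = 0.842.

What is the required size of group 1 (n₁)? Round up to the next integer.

n₁ = (z_{α/2} + z_β)² · (σ₁² + σ₂²/r) / δ²
   = (1.960 + 0.842)² · (1.2² + 2²/3) / 0.6²
   = 7.8512 · (1.44 + 1.3333) / 0.36
   = 7.8512 · 2.7733 / 0.36
   = 60.48
Round up → n₁ = 61; n₂ = r·n₁ = 3 × 61 = 183.

n₁ = 61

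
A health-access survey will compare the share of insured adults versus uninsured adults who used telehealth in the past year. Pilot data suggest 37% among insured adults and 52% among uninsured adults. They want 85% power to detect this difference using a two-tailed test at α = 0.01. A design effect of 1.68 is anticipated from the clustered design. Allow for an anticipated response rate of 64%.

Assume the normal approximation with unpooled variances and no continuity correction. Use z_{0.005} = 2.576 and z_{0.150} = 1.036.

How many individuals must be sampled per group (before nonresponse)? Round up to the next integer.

n = (z_{α/2} + z_β)² · [p₁(1−p₁) + p₂(1−p₂)] / (p₁ − p₂)²
  = (2.576 + 1.036)² · (0.37·0.63 + 0.52·0.48) / (-0.15)²
  = (3.612)² · (0.2331 + 0.2496) / 0.0225
  = 13.0465 · 0.4827 / 0.0225
  = 279.89
Design effect: 1.68 × 279.89 = 470.22.
Adjust for 64% response: 470.22 / 0.64 = 734.72.
Round up → n = 735 per group.

n = 735 per group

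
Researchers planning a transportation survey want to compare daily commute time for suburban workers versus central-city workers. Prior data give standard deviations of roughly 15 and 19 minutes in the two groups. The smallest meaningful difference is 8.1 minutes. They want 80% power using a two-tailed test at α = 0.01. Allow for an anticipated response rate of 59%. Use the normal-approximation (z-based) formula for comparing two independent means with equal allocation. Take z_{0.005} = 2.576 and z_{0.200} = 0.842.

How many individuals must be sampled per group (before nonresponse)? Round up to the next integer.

n = (z_{α/2} + z_β)² · (σ₁² + σ₂²) / δ²
  = (2.576 + 0.842)² · (15² + 19² = 586) / 8.1²
  = 11.6827 · 586 / 65.61
  = 104.35
Adjust for 59% response: 104.35 / 0.59 = 176.86.
Round up → n = 177 per group.

n = 177 per group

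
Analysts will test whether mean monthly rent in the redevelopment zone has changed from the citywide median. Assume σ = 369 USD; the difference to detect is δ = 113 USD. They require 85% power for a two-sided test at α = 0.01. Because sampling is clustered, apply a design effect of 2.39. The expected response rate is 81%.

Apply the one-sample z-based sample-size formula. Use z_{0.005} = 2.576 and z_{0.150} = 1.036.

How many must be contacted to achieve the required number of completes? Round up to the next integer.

n = 411

n = (z_{α/2} + z_β)² · σ² / δ²
  = (2.576 + 1.036)² · 369² / 113²
  = 13.0465 · 136161 / 12769
  = 139.12
Design effect: 2.39 × 139.12 = 332.50.
Adjust for 81% response: 332.50 / 0.81 = 410.49.
Round up → n = 411.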